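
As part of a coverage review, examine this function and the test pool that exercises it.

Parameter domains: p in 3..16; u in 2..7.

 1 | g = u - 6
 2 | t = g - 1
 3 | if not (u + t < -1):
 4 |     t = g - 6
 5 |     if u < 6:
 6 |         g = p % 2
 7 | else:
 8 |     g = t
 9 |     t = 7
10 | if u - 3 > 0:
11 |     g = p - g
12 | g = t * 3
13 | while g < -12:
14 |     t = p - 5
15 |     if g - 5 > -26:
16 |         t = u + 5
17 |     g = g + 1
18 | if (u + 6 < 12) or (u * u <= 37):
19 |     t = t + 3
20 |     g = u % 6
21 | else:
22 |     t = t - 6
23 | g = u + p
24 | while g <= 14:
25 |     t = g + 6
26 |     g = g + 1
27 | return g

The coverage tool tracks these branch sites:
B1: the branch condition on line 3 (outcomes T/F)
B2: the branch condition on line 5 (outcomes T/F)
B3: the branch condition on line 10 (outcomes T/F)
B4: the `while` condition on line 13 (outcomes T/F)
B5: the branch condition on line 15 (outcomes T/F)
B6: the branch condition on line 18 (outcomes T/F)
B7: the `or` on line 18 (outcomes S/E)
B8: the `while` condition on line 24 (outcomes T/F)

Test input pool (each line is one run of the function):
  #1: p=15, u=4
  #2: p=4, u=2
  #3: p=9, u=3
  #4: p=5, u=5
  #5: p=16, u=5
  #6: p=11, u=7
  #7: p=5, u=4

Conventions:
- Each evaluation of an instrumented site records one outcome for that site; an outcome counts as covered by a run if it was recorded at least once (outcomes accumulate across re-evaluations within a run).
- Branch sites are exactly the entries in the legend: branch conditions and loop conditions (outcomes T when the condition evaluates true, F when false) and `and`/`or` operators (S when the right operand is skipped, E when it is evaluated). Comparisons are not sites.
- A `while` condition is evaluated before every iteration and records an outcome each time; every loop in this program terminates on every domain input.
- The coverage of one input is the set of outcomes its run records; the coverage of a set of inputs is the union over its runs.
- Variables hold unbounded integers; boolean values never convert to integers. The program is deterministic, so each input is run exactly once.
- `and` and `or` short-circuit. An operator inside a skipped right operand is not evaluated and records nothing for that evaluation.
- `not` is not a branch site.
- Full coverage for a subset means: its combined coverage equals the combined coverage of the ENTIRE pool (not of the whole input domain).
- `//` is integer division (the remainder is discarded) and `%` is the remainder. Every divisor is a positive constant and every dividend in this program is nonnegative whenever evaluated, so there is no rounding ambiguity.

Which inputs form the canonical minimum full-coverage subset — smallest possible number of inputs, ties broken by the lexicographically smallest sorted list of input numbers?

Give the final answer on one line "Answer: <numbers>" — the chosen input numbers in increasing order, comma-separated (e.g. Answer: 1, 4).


test 1 (p=15, u=4) hits B1=T, B2=T, B3=T, B4=T, B4=F, B5=T, B5=F, B6=T, B7=S, B8=F
test 2 (p=4, u=2) hits B1=F, B3=F, B4=F, B6=T, B7=S, B8=T, B8=F
test 3 (p=9, u=3) hits B1=T, B2=T, B3=F, B4=T, B4=F, B5=T, B5=F, B6=T, B7=S, B8=T, B8=F
test 4 (p=5, u=5) hits B1=T, B2=T, B3=T, B4=T, B4=F, B5=T, B5=F, B6=T, B7=S, B8=T, B8=F
test 5 (p=16, u=5) hits B1=T, B2=T, B3=T, B4=T, B4=F, B5=T, B5=F, B6=T, B7=S, B8=F
test 6 (p=11, u=7) hits B1=T, B2=F, B3=T, B4=T, B4=F, B5=T, B6=F, B7=E, B8=F
test 7 (p=5, u=4) hits B1=T, B2=T, B3=T, B4=T, B4=F, B5=T, B5=F, B6=T, B7=S, B8=T, B8=F
together the pool reaches 16 outcomes: B1=T, B1=F, B2=T, B2=F, B3=T, B3=F, B4=T, B4=F, B5=T, B5=F, B6=T, B6=F, B7=S, B7=E, B8=T, B8=F
every size-1 subset falls short of the 16 outcomes (best: 11/16)
every size-2 subset falls short of the 16 outcomes (best: 15/16)
the canonical winner is {1, 2, 6}: size 3, full 16-outcome coverage, earliest index list among size-3 covers
Answer: 1, 2, 6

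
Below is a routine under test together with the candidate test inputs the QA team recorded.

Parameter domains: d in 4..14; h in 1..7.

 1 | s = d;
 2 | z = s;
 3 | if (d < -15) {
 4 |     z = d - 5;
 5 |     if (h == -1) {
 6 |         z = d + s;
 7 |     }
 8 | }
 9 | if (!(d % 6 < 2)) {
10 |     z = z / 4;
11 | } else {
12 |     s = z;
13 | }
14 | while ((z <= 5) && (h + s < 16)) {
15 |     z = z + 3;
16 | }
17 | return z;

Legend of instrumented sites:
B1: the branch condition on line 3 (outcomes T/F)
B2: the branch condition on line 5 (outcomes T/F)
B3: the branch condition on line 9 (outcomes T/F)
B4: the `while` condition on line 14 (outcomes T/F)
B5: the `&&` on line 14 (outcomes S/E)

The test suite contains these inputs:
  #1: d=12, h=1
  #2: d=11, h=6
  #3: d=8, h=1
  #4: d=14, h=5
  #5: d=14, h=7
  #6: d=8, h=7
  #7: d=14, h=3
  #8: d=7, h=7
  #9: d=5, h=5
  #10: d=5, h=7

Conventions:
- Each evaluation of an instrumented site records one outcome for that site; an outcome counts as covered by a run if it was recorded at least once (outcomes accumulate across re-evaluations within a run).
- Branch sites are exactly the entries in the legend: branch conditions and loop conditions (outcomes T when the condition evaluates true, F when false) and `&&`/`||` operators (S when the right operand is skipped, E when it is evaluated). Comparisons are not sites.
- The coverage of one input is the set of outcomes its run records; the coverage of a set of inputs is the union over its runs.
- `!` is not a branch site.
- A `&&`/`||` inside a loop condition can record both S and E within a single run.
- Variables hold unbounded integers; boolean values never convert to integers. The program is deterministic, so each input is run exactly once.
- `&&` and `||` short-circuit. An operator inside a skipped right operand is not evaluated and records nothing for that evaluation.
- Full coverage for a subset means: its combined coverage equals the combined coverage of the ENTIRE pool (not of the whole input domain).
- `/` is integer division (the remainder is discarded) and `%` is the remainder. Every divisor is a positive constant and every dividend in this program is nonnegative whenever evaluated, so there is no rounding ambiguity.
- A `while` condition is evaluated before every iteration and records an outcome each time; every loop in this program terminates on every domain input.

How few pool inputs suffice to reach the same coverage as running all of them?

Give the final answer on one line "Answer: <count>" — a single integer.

input #1, d=12, h=1: events B1->F, B3->F, B5->S, B4->F; outcomes B1=F, B3=F, B4=F, B5=S
input #2, d=11, h=6: events B1->F, B3->T, B5->E, B4->F; outcomes B1=F, B3=T, B4=F, B5=E
input #3, d=8, h=1: events B1->F, B3->T, B5->E, B4->T, B5->E, B4->T, B5->S, B4->F; outcomes B1=F, B3=T, B4=T, B4=F, B5=S, B5=E
input #4, d=14, h=5: events B1->F, B3->T, B5->E, B4->F; outcomes B1=F, B3=T, B4=F, B5=E
input #5, d=14, h=7: events B1->F, B3->T, B5->E, B4->F; outcomes B1=F, B3=T, B4=F, B5=E
input #6, d=8, h=7: events B1->F, B3->T, B5->E, B4->T, B5->E, B4->T, B5->S, B4->F; outcomes B1=F, B3=T, B4=T, B4=F, B5=S, B5=E
input #7, d=14, h=3: events B1->F, B3->T, B5->E, B4->F; outcomes B1=F, B3=T, B4=F, B5=E
input #8, d=7, h=7: events B1->F, B3->F, B5->S, B4->F; outcomes B1=F, B3=F, B4=F, B5=S
input #9, d=5, h=5: events B1->F, B3->T, B5->E, B4->T, B5->E, B4->T, B5->S, B4->F; outcomes B1=F, B3=T, B4=T, B4=F, B5=S, B5=E
input #10, d=5, h=7: events B1->F, B3->T, B5->E, B4->T, B5->E, B4->T, B5->S, B4->F; outcomes B1=F, B3=T, B4=T, B4=F, B5=S, B5=E
together the pool reaches 7 outcomes: B1=F, B3=T, B3=F, B4=T, B4=F, B5=S, B5=E
checked all size-1 subsets: none covers 7 outcomes (max 6/7)
inputs {1, 3} (size 2) cover everything; no size-2 subset with a lexicographically smaller index list covers all 7

Answer: 2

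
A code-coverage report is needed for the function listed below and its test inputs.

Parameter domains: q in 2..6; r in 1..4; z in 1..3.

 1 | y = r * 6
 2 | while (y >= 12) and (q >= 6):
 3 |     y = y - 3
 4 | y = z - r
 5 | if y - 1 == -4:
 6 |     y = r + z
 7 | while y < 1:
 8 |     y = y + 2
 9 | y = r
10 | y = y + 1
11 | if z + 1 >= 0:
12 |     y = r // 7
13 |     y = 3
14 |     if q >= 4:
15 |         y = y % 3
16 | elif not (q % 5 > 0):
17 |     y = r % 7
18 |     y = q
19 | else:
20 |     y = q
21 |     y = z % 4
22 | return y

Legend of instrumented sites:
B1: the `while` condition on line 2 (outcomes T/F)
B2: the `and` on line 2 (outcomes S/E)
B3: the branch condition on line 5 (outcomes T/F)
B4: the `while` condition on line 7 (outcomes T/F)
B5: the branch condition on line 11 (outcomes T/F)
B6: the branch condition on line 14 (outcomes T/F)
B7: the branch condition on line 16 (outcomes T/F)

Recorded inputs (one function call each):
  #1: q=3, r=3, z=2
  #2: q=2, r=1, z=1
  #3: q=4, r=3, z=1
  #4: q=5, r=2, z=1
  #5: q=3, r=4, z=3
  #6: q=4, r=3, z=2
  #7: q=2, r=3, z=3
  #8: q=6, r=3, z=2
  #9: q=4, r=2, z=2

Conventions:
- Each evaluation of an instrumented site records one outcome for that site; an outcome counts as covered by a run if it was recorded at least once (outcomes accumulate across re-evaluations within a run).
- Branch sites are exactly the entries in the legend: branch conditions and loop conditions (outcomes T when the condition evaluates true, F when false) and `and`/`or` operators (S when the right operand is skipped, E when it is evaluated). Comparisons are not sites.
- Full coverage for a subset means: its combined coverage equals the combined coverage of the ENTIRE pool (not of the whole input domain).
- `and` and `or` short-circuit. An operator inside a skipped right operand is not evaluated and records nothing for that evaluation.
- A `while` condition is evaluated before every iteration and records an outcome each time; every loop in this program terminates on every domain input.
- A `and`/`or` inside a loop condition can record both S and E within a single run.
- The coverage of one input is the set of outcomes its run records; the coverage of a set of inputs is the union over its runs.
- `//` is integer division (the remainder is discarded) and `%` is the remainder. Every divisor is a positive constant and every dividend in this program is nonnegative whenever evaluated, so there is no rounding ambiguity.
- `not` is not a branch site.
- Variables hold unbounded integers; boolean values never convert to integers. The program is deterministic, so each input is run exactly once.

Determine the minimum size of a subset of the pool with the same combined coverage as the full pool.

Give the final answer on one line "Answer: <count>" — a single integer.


run #1 (q=3, r=3, z=2) runs B2->E, B1->F, B3->F, B4->T, B4->F, B5->T, B6->F; records B1=F, B2=E, B3=F, B4=T, B4=F, B5=T, B6=F
run #2 (q=2, r=1, z=1) runs B2->S, B1->F, B3->F, B4->T, B4->F, B5->T, B6->F; records B1=F, B2=S, B3=F, B4=T, B4=F, B5=T, B6=F
run #3 (q=4, r=3, z=1) runs B2->E, B1->F, B3->F, B4->T, B4->T, B4->F, B5->T, B6->T; records B1=F, B2=E, B3=F, B4=T, B4=F, B5=T, B6=T
run #4 (q=5, r=2, z=1) runs B2->E, B1->F, B3->F, B4->T, B4->F, B5->T, B6->T; records B1=F, B2=E, B3=F, B4=T, B4=F, B5=T, B6=T
run #5 (q=3, r=4, z=3) runs B2->E, B1->F, B3->F, B4->T, B4->F, B5->T, B6->F; records B1=F, B2=E, B3=F, B4=T, B4=F, B5=T, B6=F
run #6 (q=4, r=3, z=2) runs B2->E, B1->F, B3->F, B4->T, B4->F, B5->T, B6->T; records B1=F, B2=E, B3=F, B4=T, B4=F, B5=T, B6=T
run #7 (q=2, r=3, z=3) runs B2->E, B1->F, B3->F, B4->T, B4->F, B5->T, B6->F; records B1=F, B2=E, B3=F, B4=T, B4=F, B5=T, B6=F
run #8 (q=6, r=3, z=2) runs B2->E, B1->T, B2->E, B1->T, B2->E, B1->T, B2->S, B1->F, B3->F, B4->T, B4->F, B5->T, B6->T; records B1=T, B1=F, B2=S, B2=E, B3=F, B4=T, B4=F, B5=T, B6=T
run #9 (q=4, r=2, z=2) runs B2->E, B1->F, B3->F, B4->T, B4->F, B5->T, B6->T; records B1=F, B2=E, B3=F, B4=T, B4=F, B5=T, B6=T
pool-wide coverage (10 outcomes): B1=T, B1=F, B2=S, B2=E, B3=F, B4=T, B4=F, B5=T, B6=T, B6=F
size 1 is not enough: best union over all size-1 subsets is 9/10
inputs {1, 8} (size 2) cover everything; no size-2 subset with a lexicographically smaller index list covers all 10
Answer: 2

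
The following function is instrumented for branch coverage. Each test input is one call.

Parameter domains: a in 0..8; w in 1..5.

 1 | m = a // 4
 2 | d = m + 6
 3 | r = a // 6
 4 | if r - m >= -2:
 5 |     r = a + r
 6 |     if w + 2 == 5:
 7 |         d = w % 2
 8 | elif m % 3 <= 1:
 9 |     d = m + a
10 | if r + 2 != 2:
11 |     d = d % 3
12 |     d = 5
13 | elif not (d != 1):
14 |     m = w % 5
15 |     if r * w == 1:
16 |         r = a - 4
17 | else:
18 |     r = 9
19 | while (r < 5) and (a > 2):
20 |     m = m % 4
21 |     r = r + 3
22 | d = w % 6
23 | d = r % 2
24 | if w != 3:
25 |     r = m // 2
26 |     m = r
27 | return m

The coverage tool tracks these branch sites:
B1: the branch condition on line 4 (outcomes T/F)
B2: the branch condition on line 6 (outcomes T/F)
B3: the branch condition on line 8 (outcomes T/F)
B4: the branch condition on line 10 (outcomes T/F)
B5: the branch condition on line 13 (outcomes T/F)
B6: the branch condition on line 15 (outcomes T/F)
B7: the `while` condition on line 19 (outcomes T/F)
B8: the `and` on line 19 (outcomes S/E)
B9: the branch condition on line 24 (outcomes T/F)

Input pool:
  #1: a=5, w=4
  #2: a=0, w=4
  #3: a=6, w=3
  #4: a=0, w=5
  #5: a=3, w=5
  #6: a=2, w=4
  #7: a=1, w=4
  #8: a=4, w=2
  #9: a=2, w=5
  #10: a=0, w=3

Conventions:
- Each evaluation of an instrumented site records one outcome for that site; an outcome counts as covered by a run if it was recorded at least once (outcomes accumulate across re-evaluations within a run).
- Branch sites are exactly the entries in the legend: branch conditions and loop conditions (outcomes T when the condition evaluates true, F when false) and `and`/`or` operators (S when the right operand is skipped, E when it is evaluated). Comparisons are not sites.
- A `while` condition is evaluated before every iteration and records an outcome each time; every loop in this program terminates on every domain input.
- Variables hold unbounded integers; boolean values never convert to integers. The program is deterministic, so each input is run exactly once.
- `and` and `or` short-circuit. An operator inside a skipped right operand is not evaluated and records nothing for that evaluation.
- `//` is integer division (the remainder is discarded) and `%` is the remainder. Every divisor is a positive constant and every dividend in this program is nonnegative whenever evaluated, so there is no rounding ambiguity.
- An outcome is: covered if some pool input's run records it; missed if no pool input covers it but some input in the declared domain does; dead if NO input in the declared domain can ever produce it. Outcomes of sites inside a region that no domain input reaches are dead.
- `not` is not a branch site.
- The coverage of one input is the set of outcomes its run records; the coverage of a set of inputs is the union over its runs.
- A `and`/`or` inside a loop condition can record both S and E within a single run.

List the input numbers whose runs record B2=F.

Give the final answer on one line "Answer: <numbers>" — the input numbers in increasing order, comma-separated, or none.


input #1 (a=5, w=4): produces B2=F
input #2 (a=0, w=4): produces B2=F
input #3 (a=6, w=3): does not produce B2=F
input #4 (a=0, w=5): produces B2=F
input #5 (a=3, w=5): produces B2=F
input #6 (a=2, w=4): produces B2=F
input #7 (a=1, w=4): produces B2=F
input #8 (a=4, w=2): produces B2=F
input #9 (a=2, w=5): produces B2=F
input #10 (a=0, w=3): does not produce B2=F
Answer: 1, 2, 4, 5, 6, 7, 8, 9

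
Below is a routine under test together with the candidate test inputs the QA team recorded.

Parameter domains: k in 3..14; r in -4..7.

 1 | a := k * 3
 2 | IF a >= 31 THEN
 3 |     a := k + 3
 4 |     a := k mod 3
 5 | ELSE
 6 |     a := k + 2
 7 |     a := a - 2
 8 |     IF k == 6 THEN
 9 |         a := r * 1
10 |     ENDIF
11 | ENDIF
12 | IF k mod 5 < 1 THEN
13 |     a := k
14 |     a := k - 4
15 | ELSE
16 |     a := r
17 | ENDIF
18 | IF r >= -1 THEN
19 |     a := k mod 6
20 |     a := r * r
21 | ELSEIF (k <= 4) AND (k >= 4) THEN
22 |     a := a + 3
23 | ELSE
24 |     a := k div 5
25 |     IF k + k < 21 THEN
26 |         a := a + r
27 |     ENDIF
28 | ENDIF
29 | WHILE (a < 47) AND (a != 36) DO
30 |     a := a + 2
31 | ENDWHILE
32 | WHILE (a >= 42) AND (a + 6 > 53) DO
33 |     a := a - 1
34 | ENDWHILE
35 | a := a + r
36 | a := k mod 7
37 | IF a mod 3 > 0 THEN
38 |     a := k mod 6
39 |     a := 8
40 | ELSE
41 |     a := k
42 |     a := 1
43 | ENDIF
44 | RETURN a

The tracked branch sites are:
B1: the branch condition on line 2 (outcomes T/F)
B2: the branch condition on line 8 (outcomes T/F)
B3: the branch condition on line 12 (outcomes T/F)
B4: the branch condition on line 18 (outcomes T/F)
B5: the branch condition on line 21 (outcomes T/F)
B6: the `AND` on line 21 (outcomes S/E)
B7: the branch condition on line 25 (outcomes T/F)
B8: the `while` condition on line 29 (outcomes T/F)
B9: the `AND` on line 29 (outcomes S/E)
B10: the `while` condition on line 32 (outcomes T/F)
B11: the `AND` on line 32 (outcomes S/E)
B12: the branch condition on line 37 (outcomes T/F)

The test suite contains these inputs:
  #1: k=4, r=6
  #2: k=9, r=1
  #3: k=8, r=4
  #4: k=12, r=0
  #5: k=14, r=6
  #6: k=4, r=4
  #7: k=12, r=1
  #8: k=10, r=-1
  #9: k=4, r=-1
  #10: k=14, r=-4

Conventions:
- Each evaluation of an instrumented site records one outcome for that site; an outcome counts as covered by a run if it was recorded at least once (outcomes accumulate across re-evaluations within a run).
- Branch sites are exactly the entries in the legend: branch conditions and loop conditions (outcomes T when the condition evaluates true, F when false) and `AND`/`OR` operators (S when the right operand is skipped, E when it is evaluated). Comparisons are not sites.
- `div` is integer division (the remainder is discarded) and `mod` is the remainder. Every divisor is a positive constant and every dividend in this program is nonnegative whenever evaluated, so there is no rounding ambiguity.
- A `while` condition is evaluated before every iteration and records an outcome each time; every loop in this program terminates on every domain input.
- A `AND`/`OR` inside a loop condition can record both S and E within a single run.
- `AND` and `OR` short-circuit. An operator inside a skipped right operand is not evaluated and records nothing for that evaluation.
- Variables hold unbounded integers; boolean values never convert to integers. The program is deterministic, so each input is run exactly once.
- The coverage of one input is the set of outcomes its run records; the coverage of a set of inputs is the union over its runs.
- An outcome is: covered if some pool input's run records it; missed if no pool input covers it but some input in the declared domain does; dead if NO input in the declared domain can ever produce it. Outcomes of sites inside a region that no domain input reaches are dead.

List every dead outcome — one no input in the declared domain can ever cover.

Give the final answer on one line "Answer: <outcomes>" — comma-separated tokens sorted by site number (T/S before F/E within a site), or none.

checking every outcome against all 144 domain inputs:
  reachable outcomes have witnesses, e.g. B1=T (e.g. k=11, r=-4), B1=F (e.g. k=3, r=-4), B2=T (e.g. k=6, r=-4), B2=F (e.g. k=3, r=-4)

Answer: none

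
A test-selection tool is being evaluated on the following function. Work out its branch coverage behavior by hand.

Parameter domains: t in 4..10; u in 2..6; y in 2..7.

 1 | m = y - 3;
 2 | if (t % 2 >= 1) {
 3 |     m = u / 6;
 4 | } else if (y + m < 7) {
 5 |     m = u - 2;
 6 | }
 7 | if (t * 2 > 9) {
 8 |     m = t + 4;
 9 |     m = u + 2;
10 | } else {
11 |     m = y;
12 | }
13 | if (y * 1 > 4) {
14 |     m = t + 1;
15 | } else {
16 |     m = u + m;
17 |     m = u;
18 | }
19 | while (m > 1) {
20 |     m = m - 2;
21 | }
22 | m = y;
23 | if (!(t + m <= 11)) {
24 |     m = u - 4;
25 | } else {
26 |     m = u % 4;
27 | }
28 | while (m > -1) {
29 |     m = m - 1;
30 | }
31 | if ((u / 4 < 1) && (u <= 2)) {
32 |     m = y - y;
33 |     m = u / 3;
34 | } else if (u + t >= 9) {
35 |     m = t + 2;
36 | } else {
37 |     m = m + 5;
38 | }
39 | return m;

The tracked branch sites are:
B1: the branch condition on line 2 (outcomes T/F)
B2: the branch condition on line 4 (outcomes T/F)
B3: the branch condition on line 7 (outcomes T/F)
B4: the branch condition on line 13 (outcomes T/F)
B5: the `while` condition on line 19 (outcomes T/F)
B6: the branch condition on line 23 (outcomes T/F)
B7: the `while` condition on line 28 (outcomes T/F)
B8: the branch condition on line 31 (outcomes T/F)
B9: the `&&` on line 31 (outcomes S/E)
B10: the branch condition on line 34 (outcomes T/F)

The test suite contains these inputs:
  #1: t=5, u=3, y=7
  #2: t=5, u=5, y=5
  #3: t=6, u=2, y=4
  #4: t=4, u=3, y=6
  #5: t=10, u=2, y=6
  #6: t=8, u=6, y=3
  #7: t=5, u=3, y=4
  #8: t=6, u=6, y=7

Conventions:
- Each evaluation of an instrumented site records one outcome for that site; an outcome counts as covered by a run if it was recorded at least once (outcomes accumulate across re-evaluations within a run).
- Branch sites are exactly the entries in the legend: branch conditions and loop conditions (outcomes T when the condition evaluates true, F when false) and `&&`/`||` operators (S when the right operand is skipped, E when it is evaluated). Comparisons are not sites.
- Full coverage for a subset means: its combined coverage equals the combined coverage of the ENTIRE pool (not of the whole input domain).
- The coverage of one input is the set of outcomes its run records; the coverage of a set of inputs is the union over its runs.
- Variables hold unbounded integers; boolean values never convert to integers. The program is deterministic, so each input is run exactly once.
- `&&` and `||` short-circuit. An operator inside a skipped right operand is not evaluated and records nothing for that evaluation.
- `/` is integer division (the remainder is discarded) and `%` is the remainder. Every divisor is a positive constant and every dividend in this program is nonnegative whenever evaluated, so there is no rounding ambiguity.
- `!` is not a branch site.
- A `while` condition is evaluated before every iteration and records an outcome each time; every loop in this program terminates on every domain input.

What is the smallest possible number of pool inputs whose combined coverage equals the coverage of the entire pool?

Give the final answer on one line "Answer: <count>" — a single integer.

input #1, t=5, u=3, y=7: events B1->T, B3->T, B4->T, B5->T, B5->T, B5->T, B5->F, B6->T, B7->F, B9->E, B8->F, B10->F; outcomes B1=T, B3=T, B4=T, B5=T, B5=F, B6=T, B7=F, B8=F, B9=E, B10=F
input #2, t=5, u=5, y=5: events B1->T, B3->T, B4->T, B5->T, B5->T, B5->T, B5->F, B6->F, B7->T, B7->T, B7->F, B9->S, B8->F, B10->T; outcomes B1=T, B3=T, B4=T, B5=T, B5=F, B6=F, B7=T, B7=F, B8=F, B9=S, B10=T
input #3, t=6, u=2, y=4: events B1->F, B2->T, B3->T, B4->F, B5->T, B5->F, B6->F, B7->T, B7->T, B7->T, B7->F, B9->E, B8->T; outcomes B1=F, B2=T, B3=T, B4=F, B5=T, B5=F, B6=F, B7=T, B7=F, B8=T, B9=E
input #4, t=4, u=3, y=6: events B1->F, B2->F, B3->F, B4->T, B5->T, B5->T, B5->F, B6->F, B7->T, B7->T, B7->T, B7->T, B7->F, B9->E, ...; outcomes B1=F, B2=F, B3=F, B4=T, B5=T, B5=F, B6=F, B7=T, B7=F, B8=F, B9=E, B10=F
input #5, t=10, u=2, y=6: events B1->F, B2->F, B3->T, B4->T, B5->T, B5->T, B5->T, B5->T, B5->T, B5->F, B6->T, B7->F, B9->E, B8->T; outcomes B1=F, B2=F, B3=T, B4=T, B5=T, B5=F, B6=T, B7=F, B8=T, B9=E
input #6, t=8, u=6, y=3: events B1->F, B2->T, B3->T, B4->F, B5->T, B5->T, B5->T, B5->F, B6->F, B7->T, B7->T, B7->T, B7->F, B9->S, ...; outcomes B1=F, B2=T, B3=T, B4=F, B5=T, B5=F, B6=F, B7=T, B7=F, B8=F, B9=S, B10=T
input #7, t=5, u=3, y=4: events B1->T, B3->T, B4->F, B5->T, B5->F, B6->F, B7->T, B7->T, B7->T, B7->T, B7->F, B9->E, B8->F, B10->F; outcomes B1=T, B3=T, B4=F, B5=T, B5=F, B6=F, B7=T, B7=F, B8=F, B9=E, B10=F
input #8, t=6, u=6, y=7: events B1->F, B2->F, B3->T, B4->T, B5->T, B5->T, B5->T, B5->F, B6->T, B7->T, B7->T, B7->T, B7->F, B9->S, ...; outcomes B1=F, B2=F, B3=T, B4=T, B5=T, B5=F, B6=T, B7=T, B7=F, B8=F, B9=S, B10=T
pool-wide coverage (20 outcomes): B1=T, B1=F, B2=T, B2=F, B3=T, B3=F, B4=T, B4=F, B5=T, B5=F, B6=T, B6=F, B7=T, B7=F, B8=T, B8=F, B9=S, B9=E, B10=T, B10=F
every size-1 subset falls short of the 20 outcomes (best: 12/20)
every size-2 subset falls short of the 20 outcomes (best: 17/20)
every size-3 subset falls short of the 20 outcomes (best: 19/20)
at size 4, {1, 2, 3, 4} reaches all 20 outcomes; every lexicographically earlier size-4 subset fails

Answer: 4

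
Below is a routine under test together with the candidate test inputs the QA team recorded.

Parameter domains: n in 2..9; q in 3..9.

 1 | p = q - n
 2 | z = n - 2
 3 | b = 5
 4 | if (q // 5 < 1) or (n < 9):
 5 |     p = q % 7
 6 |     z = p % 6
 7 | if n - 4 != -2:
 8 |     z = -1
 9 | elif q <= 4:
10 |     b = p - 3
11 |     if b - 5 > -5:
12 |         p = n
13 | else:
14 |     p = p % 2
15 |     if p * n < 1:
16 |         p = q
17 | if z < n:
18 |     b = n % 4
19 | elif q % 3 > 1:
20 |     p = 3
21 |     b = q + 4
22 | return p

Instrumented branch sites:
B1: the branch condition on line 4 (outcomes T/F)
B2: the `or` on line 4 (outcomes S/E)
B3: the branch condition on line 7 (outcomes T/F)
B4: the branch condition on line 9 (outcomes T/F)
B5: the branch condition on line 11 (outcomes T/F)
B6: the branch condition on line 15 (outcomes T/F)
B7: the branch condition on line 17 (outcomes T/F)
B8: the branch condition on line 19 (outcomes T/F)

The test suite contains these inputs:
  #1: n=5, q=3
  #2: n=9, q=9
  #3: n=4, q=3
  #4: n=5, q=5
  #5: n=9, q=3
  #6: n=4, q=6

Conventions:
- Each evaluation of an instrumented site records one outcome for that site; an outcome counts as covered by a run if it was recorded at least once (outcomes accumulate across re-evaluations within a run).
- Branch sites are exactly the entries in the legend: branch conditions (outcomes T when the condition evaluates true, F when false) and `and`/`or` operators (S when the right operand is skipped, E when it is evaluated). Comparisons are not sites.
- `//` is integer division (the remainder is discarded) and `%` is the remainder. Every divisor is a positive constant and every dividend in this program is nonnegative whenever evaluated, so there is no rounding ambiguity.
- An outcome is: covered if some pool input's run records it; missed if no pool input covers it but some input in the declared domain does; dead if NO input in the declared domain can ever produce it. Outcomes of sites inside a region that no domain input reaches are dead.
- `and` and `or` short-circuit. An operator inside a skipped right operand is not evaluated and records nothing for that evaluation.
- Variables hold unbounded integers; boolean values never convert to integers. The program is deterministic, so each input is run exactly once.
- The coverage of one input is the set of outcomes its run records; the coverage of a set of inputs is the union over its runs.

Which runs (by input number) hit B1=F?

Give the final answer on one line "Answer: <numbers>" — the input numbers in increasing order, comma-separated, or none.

input #1 (n=5, q=3): does not record B1=F
input #2 (n=9, q=9): records B1=F
input #3 (n=4, q=3): does not record B1=F
input #4 (n=5, q=5): does not record B1=F
input #5 (n=9, q=3): does not record B1=F
input #6 (n=4, q=6): does not record B1=F

Answer: 2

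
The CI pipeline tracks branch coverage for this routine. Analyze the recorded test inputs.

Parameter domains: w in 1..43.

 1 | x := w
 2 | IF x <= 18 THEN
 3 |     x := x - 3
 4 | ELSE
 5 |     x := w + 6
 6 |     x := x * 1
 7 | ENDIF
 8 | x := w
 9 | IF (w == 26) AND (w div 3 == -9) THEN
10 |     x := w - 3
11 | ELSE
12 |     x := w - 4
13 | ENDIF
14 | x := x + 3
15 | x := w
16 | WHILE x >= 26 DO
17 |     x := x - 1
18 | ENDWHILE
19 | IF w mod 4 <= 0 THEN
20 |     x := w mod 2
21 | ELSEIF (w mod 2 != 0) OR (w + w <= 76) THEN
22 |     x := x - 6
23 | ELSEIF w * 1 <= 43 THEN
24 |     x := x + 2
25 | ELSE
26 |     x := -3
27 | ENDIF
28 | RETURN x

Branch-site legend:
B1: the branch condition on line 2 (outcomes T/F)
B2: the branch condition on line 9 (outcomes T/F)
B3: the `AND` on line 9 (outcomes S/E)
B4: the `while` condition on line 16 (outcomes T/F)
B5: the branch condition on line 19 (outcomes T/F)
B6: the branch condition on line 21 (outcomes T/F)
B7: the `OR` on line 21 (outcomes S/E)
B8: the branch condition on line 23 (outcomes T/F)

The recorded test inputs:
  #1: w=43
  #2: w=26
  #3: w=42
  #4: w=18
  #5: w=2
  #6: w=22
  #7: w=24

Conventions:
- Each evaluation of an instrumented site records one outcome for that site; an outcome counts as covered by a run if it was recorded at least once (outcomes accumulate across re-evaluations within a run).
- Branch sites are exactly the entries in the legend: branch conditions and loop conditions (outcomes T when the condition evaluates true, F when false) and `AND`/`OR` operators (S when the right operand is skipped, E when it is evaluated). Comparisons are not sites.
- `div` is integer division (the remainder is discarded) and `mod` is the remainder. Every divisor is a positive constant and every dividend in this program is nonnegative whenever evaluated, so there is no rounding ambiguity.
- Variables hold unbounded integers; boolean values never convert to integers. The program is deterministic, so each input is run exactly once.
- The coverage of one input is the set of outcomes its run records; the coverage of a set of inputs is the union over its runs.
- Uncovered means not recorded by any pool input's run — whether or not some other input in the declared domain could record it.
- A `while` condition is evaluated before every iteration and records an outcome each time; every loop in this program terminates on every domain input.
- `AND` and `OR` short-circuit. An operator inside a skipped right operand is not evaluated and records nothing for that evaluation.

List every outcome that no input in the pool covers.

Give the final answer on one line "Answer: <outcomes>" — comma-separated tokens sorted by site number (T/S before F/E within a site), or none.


run #1 (w=43) runs B1->F, B3->S, B2->F, B4->T, B4->T, B4->T, B4->T, B4->T, B4->T, B4->T, B4->T, B4->T, B4->T, B4->T, ...; records B1=F, B2=F, B3=S, B4=T, B4=F, B5=F, B6=T, B7=S
run #2 (w=26) runs B1->F, B3->E, B2->F, B4->T, B4->F, B5->F, B7->E, B6->T; records B1=F, B2=F, B3=E, B4=T, B4=F, B5=F, B6=T, B7=E
run #3 (w=42) runs B1->F, B3->S, B2->F, B4->T, B4->T, B4->T, B4->T, B4->T, B4->T, B4->T, B4->T, B4->T, B4->T, B4->T, ...; records B1=F, B2=F, B3=S, B4=T, B4=F, B5=F, B6=F, B7=E, B8=T
run #4 (w=18) runs B1->T, B3->S, B2->F, B4->F, B5->F, B7->E, B6->T; records B1=T, B2=F, B3=S, B4=F, B5=F, B6=T, B7=E
run #5 (w=2) runs B1->T, B3->S, B2->F, B4->F, B5->F, B7->E, B6->T; records B1=T, B2=F, B3=S, B4=F, B5=F, B6=T, B7=E
run #6 (w=22) runs B1->F, B3->S, B2->F, B4->F, B5->F, B7->E, B6->T; records B1=F, B2=F, B3=S, B4=F, B5=F, B6=T, B7=E
run #7 (w=24) runs B1->F, B3->S, B2->F, B4->F, B5->T; records B1=F, B2=F, B3=S, B4=F, B5=T
union over the pool: B1=T, B1=F, B2=F, B3=S, B3=E, B4=T, B4=F, B5=T, B5=F, B6=T, B6=F, B7=S, B7=E, B8=T
uncovered (2 of 16): B2=T, B8=F
Answer: B2=T, B8=F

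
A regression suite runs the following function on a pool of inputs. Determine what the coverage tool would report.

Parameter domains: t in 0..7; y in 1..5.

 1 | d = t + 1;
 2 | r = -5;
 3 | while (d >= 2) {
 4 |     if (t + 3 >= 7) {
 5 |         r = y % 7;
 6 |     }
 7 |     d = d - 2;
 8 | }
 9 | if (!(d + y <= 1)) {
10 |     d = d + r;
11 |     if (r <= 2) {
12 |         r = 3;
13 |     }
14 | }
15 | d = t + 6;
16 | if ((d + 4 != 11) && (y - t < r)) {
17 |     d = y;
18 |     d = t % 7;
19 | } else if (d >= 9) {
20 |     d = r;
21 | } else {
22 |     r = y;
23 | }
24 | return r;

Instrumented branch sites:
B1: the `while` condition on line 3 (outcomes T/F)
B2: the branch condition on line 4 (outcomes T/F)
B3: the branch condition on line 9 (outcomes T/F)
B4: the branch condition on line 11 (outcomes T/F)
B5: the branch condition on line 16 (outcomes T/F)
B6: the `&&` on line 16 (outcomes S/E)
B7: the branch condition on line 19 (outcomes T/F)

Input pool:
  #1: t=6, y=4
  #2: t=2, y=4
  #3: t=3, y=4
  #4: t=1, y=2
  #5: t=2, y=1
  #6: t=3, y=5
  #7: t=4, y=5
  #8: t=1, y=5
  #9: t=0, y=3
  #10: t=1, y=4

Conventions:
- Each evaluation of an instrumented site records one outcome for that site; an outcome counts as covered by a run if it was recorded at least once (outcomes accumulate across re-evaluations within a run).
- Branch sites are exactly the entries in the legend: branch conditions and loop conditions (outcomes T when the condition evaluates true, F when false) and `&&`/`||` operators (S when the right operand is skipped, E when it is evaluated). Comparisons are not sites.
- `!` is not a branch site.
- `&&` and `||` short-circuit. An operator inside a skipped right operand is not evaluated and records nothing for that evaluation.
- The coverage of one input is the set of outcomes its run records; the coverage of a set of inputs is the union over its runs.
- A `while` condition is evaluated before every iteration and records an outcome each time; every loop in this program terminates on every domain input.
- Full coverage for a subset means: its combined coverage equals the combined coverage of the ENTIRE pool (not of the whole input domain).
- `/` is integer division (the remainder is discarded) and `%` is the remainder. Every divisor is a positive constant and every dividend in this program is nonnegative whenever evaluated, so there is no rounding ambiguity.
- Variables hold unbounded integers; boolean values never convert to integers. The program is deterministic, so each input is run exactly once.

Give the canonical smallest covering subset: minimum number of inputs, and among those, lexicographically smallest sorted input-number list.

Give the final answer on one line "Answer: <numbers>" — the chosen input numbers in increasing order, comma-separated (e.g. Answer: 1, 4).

test 1 (t=6, y=4) hits B1=T, B1=F, B2=T, B3=T, B4=F, B5=T, B6=E
test 2 (t=2, y=4) hits B1=T, B1=F, B2=F, B3=T, B4=T, B5=T, B6=E
test 3 (t=3, y=4) hits B1=T, B1=F, B2=F, B3=T, B4=T, B5=T, B6=E
test 4 (t=1, y=2) hits B1=T, B1=F, B2=F, B3=T, B4=T, B5=F, B6=S, B7=F
test 5 (t=2, y=1) hits B1=T, B1=F, B2=F, B3=T, B4=T, B5=T, B6=E
test 6 (t=3, y=5) hits B1=T, B1=F, B2=F, B3=T, B4=T, B5=T, B6=E
test 7 (t=4, y=5) hits B1=T, B1=F, B2=T, B3=T, B4=F, B5=T, B6=E
test 8 (t=1, y=5) hits B1=T, B1=F, B2=F, B3=T, B4=T, B5=F, B6=S, B7=F
test 9 (t=0, y=3) hits B1=F, B3=T, B4=T, B5=F, B6=E, B7=F
test 10 (t=1, y=4) hits B1=T, B1=F, B2=F, B3=T, B4=T, B5=F, B6=S, B7=F
pool-wide coverage (12 outcomes): B1=T, B1=F, B2=T, B2=F, B3=T, B4=T, B4=F, B5=T, B5=F, B6=S, B6=E, B7=F
every size-1 subset falls short of the 12 outcomes (best: 8/12)
at size 2, {1, 4} reaches all 12 outcomes; every lexicographically earlier size-2 subset fails

Answer: 1, 4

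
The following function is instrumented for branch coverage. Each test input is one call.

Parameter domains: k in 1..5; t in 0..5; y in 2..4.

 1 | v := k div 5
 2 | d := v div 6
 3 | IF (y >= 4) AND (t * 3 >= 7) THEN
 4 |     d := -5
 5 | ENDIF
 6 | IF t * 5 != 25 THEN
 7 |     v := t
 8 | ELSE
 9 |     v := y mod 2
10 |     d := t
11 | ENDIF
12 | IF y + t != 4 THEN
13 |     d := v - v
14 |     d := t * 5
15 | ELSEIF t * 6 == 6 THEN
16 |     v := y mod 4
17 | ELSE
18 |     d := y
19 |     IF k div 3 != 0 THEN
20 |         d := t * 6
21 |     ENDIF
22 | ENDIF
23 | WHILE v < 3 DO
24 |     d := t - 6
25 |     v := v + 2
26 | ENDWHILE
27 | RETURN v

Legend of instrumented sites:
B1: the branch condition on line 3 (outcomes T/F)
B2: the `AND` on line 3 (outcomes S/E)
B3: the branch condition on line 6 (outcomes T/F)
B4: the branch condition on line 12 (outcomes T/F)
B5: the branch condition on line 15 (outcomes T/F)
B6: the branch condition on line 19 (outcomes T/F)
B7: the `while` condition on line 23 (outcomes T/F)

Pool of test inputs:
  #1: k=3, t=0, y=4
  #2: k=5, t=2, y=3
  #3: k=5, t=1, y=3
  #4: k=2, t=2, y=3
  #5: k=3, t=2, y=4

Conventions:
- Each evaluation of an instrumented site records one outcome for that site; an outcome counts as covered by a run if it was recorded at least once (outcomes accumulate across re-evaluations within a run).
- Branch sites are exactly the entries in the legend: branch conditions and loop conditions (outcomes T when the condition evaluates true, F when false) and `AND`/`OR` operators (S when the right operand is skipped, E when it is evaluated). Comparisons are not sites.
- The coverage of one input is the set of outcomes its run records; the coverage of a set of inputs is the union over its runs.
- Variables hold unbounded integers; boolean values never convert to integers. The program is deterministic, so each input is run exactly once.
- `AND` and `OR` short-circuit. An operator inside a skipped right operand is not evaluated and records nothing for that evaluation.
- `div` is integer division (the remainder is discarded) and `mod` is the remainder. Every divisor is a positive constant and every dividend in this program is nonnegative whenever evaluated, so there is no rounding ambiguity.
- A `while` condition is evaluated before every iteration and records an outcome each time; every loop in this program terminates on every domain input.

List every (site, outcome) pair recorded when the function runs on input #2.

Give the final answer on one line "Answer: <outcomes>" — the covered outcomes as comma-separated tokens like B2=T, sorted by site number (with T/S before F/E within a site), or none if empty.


Event log for input #2 (k=5, t=2, y=3):
  B2->S, B1->F, B3->T, B4->T, B7->T, B7->F
deduplicating events, the covered set is: B1=F, B2=S, B3=T, B4=T, B7=T, B7=F
Answer: B1=F, B2=S, B3=T, B4=T, B7=T, B7=F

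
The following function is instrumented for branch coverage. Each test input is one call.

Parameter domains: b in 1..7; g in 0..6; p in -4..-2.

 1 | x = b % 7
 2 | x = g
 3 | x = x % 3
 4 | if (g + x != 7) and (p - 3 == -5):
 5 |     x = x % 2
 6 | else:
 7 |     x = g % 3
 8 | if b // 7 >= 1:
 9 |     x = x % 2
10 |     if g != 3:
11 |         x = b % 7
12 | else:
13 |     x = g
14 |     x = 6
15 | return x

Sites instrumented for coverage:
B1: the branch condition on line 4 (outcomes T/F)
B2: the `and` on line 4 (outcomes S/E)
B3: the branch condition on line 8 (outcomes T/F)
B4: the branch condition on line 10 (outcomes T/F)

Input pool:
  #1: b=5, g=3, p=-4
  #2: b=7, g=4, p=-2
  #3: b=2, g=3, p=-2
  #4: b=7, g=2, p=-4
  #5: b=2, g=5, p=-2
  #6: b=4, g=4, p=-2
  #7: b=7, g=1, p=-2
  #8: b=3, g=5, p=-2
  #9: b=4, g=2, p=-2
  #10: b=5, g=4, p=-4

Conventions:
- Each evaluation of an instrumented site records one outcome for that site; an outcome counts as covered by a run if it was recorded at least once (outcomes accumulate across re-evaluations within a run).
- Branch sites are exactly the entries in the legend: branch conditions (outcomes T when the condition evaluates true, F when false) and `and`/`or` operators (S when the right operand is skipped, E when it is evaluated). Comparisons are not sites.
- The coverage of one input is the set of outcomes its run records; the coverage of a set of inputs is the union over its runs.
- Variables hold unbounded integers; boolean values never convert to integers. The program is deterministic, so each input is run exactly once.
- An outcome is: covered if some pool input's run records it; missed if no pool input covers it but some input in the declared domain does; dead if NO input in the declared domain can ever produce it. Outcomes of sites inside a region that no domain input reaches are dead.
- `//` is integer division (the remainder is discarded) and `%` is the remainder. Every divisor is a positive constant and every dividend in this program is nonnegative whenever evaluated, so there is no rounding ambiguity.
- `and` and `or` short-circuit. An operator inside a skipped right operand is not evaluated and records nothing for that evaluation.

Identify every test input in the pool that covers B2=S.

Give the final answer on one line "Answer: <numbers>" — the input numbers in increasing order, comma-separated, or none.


input #1 (b=5, g=3, p=-4): does not record B2=S
input #2 (b=7, g=4, p=-2): does not record B2=S
input #3 (b=2, g=3, p=-2): does not record B2=S
input #4 (b=7, g=2, p=-4): does not record B2=S
input #5 (b=2, g=5, p=-2): records B2=S
input #6 (b=4, g=4, p=-2): does not record B2=S
input #7 (b=7, g=1, p=-2): does not record B2=S
input #8 (b=3, g=5, p=-2): records B2=S
input #9 (b=4, g=2, p=-2): does not record B2=S
input #10 (b=5, g=4, p=-4): does not record B2=S
Answer: 5, 8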